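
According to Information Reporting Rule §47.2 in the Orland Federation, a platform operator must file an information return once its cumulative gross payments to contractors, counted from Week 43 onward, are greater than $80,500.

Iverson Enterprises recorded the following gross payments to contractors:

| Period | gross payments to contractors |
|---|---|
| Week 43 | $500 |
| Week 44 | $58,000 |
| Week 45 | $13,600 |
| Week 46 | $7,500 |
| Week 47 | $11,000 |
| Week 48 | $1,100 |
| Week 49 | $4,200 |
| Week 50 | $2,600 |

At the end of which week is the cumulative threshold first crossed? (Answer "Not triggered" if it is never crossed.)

Week 47

Through Week 43: $500
Through Week 44: $58,500
Through Week 45: $72,100
Through Week 46: $79,600
Through Week 47: $90,600 ← exceeds threshold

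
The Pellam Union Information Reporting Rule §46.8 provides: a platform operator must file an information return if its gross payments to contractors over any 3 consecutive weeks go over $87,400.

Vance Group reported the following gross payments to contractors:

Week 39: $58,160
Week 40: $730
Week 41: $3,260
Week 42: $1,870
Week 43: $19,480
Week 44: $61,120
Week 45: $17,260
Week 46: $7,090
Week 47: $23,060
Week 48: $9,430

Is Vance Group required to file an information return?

Week 39–Week 41: $58,160 + $730 + $3,260 = $62,150 (under)
Week 40–Week 42: $730 + $3,260 + $1,870 = $5,860 (under)
Week 41–Week 43: $3,260 + $1,870 + $19,480 = $24,610 (under)
Week 42–Week 44: $1,870 + $19,480 + $61,120 = $82,470 (under)
Week 43–Week 45: $19,480 + $61,120 + $17,260 = $97,860 (over)
Week 44–Week 46: $61,120 + $17,260 + $7,090 = $85,470 (under)
Week 45–Week 47: $17,260 + $7,090 + $23,060 = $47,410 (under)
Week 46–Week 48: $7,090 + $23,060 + $9,430 = $39,580 (under)
At least one window exceeds $87,400.

Yes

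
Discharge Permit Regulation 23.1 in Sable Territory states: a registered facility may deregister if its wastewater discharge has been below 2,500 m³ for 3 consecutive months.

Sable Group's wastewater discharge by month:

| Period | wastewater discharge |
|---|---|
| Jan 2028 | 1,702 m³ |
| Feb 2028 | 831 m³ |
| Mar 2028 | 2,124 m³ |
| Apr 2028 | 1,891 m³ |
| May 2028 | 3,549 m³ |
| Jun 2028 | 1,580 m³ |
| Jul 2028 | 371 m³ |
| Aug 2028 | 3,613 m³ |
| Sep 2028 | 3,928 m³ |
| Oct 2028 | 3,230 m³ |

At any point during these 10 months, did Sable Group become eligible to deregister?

Yes

Months below 2,500 m³: Jan 2028, Feb 2028, Mar 2028, Apr 2028, Jun 2028, Jul 2028.
Longest run of consecutive months below the threshold: 4.
4 ≥ 3, so Sable Group became eligible.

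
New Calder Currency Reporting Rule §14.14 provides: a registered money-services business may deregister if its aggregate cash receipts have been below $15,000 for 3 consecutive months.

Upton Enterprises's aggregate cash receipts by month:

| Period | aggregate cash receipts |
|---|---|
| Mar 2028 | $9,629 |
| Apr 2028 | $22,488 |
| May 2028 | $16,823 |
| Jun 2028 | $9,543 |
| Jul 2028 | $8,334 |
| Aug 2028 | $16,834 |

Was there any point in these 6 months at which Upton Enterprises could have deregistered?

No

Months below $15,000: Mar 2028, Jun 2028, Jul 2028.
Longest run of consecutive months below the threshold: 2.
2 < 3, so Upton Enterprises never became eligible.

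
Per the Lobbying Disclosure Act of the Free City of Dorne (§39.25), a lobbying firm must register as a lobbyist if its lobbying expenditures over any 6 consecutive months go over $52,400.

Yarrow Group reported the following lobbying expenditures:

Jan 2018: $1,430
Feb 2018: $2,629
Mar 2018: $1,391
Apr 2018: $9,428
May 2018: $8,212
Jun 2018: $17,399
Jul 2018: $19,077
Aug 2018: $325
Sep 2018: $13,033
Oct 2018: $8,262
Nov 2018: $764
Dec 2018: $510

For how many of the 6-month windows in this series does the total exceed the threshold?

5

Jan 2018–Jun 2018: $1,430 + $2,629 + $1,391 + $9,428 + $8,212 + $17,399 = $40,489 (under)
Feb 2018–Jul 2018: $2,629 + $1,391 + $9,428 + $8,212 + $17,399 + $19,077 = $58,136 (over)
Mar 2018–Aug 2018: $1,391 + $9,428 + $8,212 + $17,399 + $19,077 + $325 = $55,832 (over)
Apr 2018–Sep 2018: $9,428 + $8,212 + $17,399 + $19,077 + $325 + $13,033 = $67,474 (over)
May 2018–Oct 2018: $8,212 + $17,399 + $19,077 + $325 + $13,033 + $8,262 = $66,308 (over)
Jun 2018–Nov 2018: $17,399 + $19,077 + $325 + $13,033 + $8,262 + $764 = $58,860 (over)
Jul 2018–Dec 2018: $19,077 + $325 + $13,033 + $8,262 + $764 + $510 = $41,971 (under)
5 windows exceed the threshold.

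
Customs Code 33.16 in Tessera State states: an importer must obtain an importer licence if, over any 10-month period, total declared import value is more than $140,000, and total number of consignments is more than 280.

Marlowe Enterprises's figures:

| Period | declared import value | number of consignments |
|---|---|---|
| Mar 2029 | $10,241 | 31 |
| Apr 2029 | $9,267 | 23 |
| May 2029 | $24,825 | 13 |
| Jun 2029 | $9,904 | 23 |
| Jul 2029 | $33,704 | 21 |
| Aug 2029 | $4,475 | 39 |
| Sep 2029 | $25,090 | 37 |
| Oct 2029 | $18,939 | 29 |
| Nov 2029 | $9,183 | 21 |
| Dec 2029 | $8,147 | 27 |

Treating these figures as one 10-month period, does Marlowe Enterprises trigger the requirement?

Total declared import value: $10,241 + $9,267 + $24,825 + $9,904 + $33,704 + $4,475 + $25,090 + $18,939 + $9,183 + $8,147 = $153,775 (> $140,000).
Total number of consignments: 31 + 23 + 13 + 23 + 21 + 39 + 37 + 29 + 21 + 27 = 264 (≤ 280).
The test is 'and': the rule requires both, and at least one is not exceeded.

No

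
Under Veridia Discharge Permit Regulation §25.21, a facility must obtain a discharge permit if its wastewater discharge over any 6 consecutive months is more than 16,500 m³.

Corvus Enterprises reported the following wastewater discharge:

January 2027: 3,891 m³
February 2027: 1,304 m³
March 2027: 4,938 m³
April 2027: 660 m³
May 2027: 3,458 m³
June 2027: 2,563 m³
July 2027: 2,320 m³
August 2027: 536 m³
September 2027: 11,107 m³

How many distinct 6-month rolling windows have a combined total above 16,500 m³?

2

January 2027–June 2027: 3,891 m³ + 1,304 m³ + 4,938 m³ + 660 m³ + 3,458 m³ + 2,563 m³ = 16,814 m³ (over)
February 2027–July 2027: 1,304 m³ + 4,938 m³ + 660 m³ + 3,458 m³ + 2,563 m³ + 2,320 m³ = 15,243 m³ (under)
March 2027–August 2027: 4,938 m³ + 660 m³ + 3,458 m³ + 2,563 m³ + 2,320 m³ + 536 m³ = 14,475 m³ (under)
April 2027–September 2027: 660 m³ + 3,458 m³ + 2,563 m³ + 2,320 m³ + 536 m³ + 11,107 m³ = 20,644 m³ (over)
2 windows exceed the threshold.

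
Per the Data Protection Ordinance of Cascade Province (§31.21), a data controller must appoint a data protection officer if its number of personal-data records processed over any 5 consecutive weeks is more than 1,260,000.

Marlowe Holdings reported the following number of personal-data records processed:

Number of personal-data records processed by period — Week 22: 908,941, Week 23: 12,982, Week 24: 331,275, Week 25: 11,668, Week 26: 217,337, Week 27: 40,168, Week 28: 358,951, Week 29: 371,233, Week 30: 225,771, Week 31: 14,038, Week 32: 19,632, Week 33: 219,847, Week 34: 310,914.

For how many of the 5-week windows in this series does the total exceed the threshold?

Week 22–Week 26: 908,941 + 12,982 + 331,275 + 11,668 + 217,337 = 1,482,203 (over)
Week 23–Week 27: 12,982 + 331,275 + 11,668 + 217,337 + 40,168 = 613,430 (under)
Week 24–Week 28: 331,275 + 11,668 + 217,337 + 40,168 + 358,951 = 959,399 (under)
Week 25–Week 29: 11,668 + 217,337 + 40,168 + 358,951 + 371,233 = 999,357 (under)
Week 26–Week 30: 217,337 + 40,168 + 358,951 + 371,233 + 225,771 = 1,213,460 (under)
Week 27–Week 31: 40,168 + 358,951 + 371,233 + 225,771 + 14,038 = 1,010,161 (under)
Week 28–Week 32: 358,951 + 371,233 + 225,771 + 14,038 + 19,632 = 989,625 (under)
Week 29–Week 33: 371,233 + 225,771 + 14,038 + 19,632 + 219,847 = 850,521 (under)
Week 30–Week 34: 225,771 + 14,038 + 19,632 + 219,847 + 310,914 = 790,202 (under)
1 window exceeds the threshold.

1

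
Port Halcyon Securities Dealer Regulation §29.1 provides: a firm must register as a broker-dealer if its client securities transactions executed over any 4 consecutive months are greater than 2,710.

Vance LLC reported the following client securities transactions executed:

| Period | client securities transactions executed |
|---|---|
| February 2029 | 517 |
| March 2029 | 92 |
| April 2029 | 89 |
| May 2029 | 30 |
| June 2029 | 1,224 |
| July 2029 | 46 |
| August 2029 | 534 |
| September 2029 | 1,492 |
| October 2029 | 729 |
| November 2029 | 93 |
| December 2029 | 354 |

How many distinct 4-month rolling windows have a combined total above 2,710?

February 2029–May 2029: 517 + 92 + 89 + 30 = 728 (under)
March 2029–June 2029: 92 + 89 + 30 + 1,224 = 1,435 (under)
April 2029–July 2029: 89 + 30 + 1,224 + 46 = 1,389 (under)
May 2029–August 2029: 30 + 1,224 + 46 + 534 = 1,834 (under)
June 2029–September 2029: 1,224 + 46 + 534 + 1,492 = 3,296 (over)
July 2029–October 2029: 46 + 534 + 1,492 + 729 = 2,801 (over)
August 2029–November 2029: 534 + 1,492 + 729 + 93 = 2,848 (over)
September 2029–December 2029: 1,492 + 729 + 93 + 354 = 2,668 (under)
3 windows exceed the threshold.

3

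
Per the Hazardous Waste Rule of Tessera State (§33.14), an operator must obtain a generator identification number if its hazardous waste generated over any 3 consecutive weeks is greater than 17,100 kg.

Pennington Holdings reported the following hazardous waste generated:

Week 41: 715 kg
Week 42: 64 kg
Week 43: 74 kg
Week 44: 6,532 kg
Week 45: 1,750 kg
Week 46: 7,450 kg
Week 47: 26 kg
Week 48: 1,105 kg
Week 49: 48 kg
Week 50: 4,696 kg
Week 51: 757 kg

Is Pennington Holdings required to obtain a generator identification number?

No

Week 41–Week 43: 715 kg + 64 kg + 74 kg = 853 kg (under)
Week 42–Week 44: 64 kg + 74 kg + 6,532 kg = 6,670 kg (under)
Week 43–Week 45: 74 kg + 6,532 kg + 1,750 kg = 8,356 kg (under)
Week 44–Week 46: 6,532 kg + 1,750 kg + 7,450 kg = 15,732 kg (under)
Week 45–Week 47: 1,750 kg + 7,450 kg + 26 kg = 9,226 kg (under)
Week 46–Week 48: 7,450 kg + 26 kg + 1,105 kg = 8,581 kg (under)
Week 47–Week 49: 26 kg + 1,105 kg + 48 kg = 1,179 kg (under)
Week 48–Week 50: 1,105 kg + 48 kg + 4,696 kg = 5,849 kg (under)
Week 49–Week 51: 48 kg + 4,696 kg + 757 kg = 5,501 kg (under)
No window exceeds 17,100 kg.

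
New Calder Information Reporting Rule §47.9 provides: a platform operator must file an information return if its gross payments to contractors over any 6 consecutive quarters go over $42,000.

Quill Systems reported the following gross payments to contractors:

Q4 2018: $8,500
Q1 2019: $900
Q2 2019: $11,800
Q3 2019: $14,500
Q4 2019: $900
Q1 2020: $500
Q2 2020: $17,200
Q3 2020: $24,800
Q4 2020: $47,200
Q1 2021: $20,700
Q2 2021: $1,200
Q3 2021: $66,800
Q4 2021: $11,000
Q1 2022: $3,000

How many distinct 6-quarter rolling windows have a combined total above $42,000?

8

Q4 2018–Q1 2020: $8,500 + $900 + $11,800 + $14,500 + $900 + $500 = $37,100 (under)
Q1 2019–Q2 2020: $900 + $11,800 + $14,500 + $900 + $500 + $17,200 = $45,800 (over)
Q2 2019–Q3 2020: $11,800 + $14,500 + $900 + $500 + $17,200 + $24,800 = $69,700 (over)
Q3 2019–Q4 2020: $14,500 + $900 + $500 + $17,200 + $24,800 + $47,200 = $105,100 (over)
Q4 2019–Q1 2021: $900 + $500 + $17,200 + $24,800 + $47,200 + $20,700 = $111,300 (over)
Q1 2020–Q2 2021: $500 + $17,200 + $24,800 + $47,200 + $20,700 + $1,200 = $111,600 (over)
Q2 2020–Q3 2021: $17,200 + $24,800 + $47,200 + $20,700 + $1,200 + $66,800 = $177,900 (over)
Q3 2020–Q4 2021: $24,800 + $47,200 + $20,700 + $1,200 + $66,800 + $11,000 = $171,700 (over)
Q4 2020–Q1 2022: $47,200 + $20,700 + $1,200 + $66,800 + $11,000 + $3,000 = $149,900 (over)
8 windows exceed the threshold.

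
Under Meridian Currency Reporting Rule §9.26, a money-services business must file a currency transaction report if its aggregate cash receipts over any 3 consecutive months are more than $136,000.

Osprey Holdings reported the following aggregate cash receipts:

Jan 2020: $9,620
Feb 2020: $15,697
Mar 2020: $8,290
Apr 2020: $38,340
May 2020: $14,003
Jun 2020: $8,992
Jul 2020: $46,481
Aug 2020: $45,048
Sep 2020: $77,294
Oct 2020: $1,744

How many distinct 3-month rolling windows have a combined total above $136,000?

1

Jan 2020–Mar 2020: $9,620 + $15,697 + $8,290 = $33,607 (under)
Feb 2020–Apr 2020: $15,697 + $8,290 + $38,340 = $62,327 (under)
Mar 2020–May 2020: $8,290 + $38,340 + $14,003 = $60,633 (under)
Apr 2020–Jun 2020: $38,340 + $14,003 + $8,992 = $61,335 (under)
May 2020–Jul 2020: $14,003 + $8,992 + $46,481 = $69,476 (under)
Jun 2020–Aug 2020: $8,992 + $46,481 + $45,048 = $100,521 (under)
Jul 2020–Sep 2020: $46,481 + $45,048 + $77,294 = $168,823 (over)
Aug 2020–Oct 2020: $45,048 + $77,294 + $1,744 = $124,086 (under)
1 window exceeds the threshold.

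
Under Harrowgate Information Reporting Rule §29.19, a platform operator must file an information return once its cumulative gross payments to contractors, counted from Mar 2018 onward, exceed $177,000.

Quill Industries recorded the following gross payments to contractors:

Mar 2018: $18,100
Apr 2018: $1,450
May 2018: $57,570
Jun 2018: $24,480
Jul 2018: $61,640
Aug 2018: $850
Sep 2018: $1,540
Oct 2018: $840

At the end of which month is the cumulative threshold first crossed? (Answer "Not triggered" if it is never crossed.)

Through Mar 2018: $18,100
Through Apr 2018: $19,550
Through May 2018: $77,120
Through Jun 2018: $101,600
Through Jul 2018: $163,240
Through Aug 2018: $164,090
Through Sep 2018: $165,630
Through Oct 2018: $166,470
Final cumulative total $166,470 ≤ $177,000; the threshold is never exceeded.

Not triggered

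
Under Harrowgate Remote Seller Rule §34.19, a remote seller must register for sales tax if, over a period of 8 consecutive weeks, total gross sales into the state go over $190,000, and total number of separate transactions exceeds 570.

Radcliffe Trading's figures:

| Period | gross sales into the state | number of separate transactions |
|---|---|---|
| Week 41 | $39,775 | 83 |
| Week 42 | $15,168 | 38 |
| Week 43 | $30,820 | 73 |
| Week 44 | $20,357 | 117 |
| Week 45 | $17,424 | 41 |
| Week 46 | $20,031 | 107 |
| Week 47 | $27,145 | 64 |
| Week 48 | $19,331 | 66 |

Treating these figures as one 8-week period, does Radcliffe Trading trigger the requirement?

Yes

Total gross sales into the state: $39,775 + $15,168 + $30,820 + $20,357 + $17,424 + $20,031 + $27,145 + $19,331 = $190,051 (> $190,000).
Total number of separate transactions: 83 + 38 + 73 + 117 + 41 + 107 + 64 + 66 = 589 (> 570).
The test is 'and': both thresholds are exceeded.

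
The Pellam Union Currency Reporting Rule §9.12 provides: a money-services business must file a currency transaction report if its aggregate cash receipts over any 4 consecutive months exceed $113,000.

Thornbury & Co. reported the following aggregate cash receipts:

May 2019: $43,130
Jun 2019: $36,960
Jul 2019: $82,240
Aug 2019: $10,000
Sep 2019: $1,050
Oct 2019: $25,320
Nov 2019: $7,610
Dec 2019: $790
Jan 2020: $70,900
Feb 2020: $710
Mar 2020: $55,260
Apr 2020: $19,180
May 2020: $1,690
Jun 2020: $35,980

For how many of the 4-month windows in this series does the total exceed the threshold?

5

May 2019–Aug 2019: $43,130 + $36,960 + $82,240 + $10,000 = $172,330 (over)
Jun 2019–Sep 2019: $36,960 + $82,240 + $10,000 + $1,050 = $130,250 (over)
Jul 2019–Oct 2019: $82,240 + $10,000 + $1,050 + $25,320 = $118,610 (over)
Aug 2019–Nov 2019: $10,000 + $1,050 + $25,320 + $7,610 = $43,980 (under)
Sep 2019–Dec 2019: $1,050 + $25,320 + $7,610 + $790 = $34,770 (under)
Oct 2019–Jan 2020: $25,320 + $7,610 + $790 + $70,900 = $104,620 (under)
Nov 2019–Feb 2020: $7,610 + $790 + $70,900 + $710 = $80,010 (under)
Dec 2019–Mar 2020: $790 + $70,900 + $710 + $55,260 = $127,660 (over)
Jan 2020–Apr 2020: $70,900 + $710 + $55,260 + $19,180 = $146,050 (over)
Feb 2020–May 2020: $710 + $55,260 + $19,180 + $1,690 = $76,840 (under)
Mar 2020–Jun 2020: $55,260 + $19,180 + $1,690 + $35,980 = $112,110 (under)
5 windows exceed the threshold.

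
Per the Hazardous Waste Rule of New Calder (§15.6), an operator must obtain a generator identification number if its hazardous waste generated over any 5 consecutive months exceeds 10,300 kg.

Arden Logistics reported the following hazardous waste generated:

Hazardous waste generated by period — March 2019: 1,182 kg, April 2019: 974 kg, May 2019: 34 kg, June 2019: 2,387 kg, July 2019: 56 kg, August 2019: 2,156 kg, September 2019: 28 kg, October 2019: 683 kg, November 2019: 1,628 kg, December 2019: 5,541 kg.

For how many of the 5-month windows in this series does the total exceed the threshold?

March 2019–July 2019: 1,182 kg + 974 kg + 34 kg + 2,387 kg + 56 kg = 4,633 kg (under)
April 2019–August 2019: 974 kg + 34 kg + 2,387 kg + 56 kg + 2,156 kg = 5,607 kg (under)
May 2019–September 2019: 34 kg + 2,387 kg + 56 kg + 2,156 kg + 28 kg = 4,661 kg (under)
June 2019–October 2019: 2,387 kg + 56 kg + 2,156 kg + 28 kg + 683 kg = 5,310 kg (under)
July 2019–November 2019: 56 kg + 2,156 kg + 28 kg + 683 kg + 1,628 kg = 4,551 kg (under)
August 2019–December 2019: 2,156 kg + 28 kg + 683 kg + 1,628 kg + 5,541 kg = 10,036 kg (under)
0 windows exceed the threshold.

0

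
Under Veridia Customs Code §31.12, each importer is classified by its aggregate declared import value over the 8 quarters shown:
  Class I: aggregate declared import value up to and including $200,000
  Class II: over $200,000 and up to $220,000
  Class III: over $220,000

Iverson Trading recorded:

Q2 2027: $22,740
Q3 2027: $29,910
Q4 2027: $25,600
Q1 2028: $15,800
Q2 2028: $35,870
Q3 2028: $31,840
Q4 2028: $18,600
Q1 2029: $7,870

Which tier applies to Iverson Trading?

Aggregate declared import value: $22,740 + $29,910 + $25,600 + $15,800 + $35,870 + $31,840 + $18,600 + $7,870 = $188,230.
$188,230 ≤ $200,000, so Class I applies.

Class I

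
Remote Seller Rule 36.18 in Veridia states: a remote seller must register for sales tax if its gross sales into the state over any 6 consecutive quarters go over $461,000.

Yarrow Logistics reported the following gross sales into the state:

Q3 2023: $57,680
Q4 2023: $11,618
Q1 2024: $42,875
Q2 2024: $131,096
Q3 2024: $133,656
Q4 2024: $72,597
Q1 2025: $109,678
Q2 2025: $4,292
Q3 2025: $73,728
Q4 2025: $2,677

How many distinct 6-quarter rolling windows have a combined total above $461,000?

Q3 2023–Q4 2024: $57,680 + $11,618 + $42,875 + $131,096 + $133,656 + $72,597 = $449,522 (under)
Q4 2023–Q1 2025: $11,618 + $42,875 + $131,096 + $133,656 + $72,597 + $109,678 = $501,520 (over)
Q1 2024–Q2 2025: $42,875 + $131,096 + $133,656 + $72,597 + $109,678 + $4,292 = $494,194 (over)
Q2 2024–Q3 2025: $131,096 + $133,656 + $72,597 + $109,678 + $4,292 + $73,728 = $525,047 (over)
Q3 2024–Q4 2025: $133,656 + $72,597 + $109,678 + $4,292 + $73,728 + $2,677 = $396,628 (under)
3 windows exceed the threshold.

3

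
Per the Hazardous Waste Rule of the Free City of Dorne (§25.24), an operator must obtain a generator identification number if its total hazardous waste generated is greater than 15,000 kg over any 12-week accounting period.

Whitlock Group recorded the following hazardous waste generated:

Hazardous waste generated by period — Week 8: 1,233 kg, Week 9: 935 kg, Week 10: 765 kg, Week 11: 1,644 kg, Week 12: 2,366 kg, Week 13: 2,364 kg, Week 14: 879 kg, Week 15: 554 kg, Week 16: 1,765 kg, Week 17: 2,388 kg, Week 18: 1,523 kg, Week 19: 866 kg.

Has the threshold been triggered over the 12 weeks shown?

Total hazardous waste generated: 1,233 kg + 935 kg + 765 kg + 1,644 kg + 2,366 kg + 2,364 kg + 879 kg + 554 kg + 1,765 kg + 2,388 kg + 1,523 kg + 866 kg = 17,282 kg.
17,282 kg > 15,000 kg, so the threshold is exceeded.

Yes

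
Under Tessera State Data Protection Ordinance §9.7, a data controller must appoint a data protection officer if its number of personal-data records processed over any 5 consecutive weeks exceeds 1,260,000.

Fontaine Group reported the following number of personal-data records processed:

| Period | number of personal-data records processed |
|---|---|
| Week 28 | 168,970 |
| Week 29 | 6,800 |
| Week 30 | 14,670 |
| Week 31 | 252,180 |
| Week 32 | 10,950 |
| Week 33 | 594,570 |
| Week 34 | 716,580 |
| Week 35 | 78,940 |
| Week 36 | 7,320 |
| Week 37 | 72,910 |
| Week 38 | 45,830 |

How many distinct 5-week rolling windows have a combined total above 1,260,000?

Week 28–Week 32: 168,970 + 6,800 + 14,670 + 252,180 + 10,950 = 453,570 (under)
Week 29–Week 33: 6,800 + 14,670 + 252,180 + 10,950 + 594,570 = 879,170 (under)
Week 30–Week 34: 14,670 + 252,180 + 10,950 + 594,570 + 716,580 = 1,588,950 (over)
Week 31–Week 35: 252,180 + 10,950 + 594,570 + 716,580 + 78,940 = 1,653,220 (over)
Week 32–Week 36: 10,950 + 594,570 + 716,580 + 78,940 + 7,320 = 1,408,360 (over)
Week 33–Week 37: 594,570 + 716,580 + 78,940 + 7,320 + 72,910 = 1,470,320 (over)
Week 34–Week 38: 716,580 + 78,940 + 7,320 + 72,910 + 45,830 = 921,580 (under)
4 windows exceed the threshold.

4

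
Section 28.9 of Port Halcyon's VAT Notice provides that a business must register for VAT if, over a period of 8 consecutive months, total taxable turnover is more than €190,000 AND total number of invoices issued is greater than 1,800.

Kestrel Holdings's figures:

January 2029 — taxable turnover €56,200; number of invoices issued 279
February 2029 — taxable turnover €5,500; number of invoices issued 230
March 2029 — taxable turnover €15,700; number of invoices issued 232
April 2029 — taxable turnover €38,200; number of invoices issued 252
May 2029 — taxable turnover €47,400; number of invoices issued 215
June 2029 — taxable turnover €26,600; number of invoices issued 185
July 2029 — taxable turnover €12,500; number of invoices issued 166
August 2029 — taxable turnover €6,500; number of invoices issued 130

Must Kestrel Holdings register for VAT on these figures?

Total taxable turnover: €56,200 + €5,500 + €15,700 + €38,200 + €47,400 + €26,600 + €12,500 + €6,500 = €208,600 (> €190,000).
Total number of invoices issued: 279 + 230 + 232 + 252 + 215 + 185 + 166 + 130 = 1,689 (≤ 1,800).
The test is 'and': the rule requires both, and at least one is not exceeded.

No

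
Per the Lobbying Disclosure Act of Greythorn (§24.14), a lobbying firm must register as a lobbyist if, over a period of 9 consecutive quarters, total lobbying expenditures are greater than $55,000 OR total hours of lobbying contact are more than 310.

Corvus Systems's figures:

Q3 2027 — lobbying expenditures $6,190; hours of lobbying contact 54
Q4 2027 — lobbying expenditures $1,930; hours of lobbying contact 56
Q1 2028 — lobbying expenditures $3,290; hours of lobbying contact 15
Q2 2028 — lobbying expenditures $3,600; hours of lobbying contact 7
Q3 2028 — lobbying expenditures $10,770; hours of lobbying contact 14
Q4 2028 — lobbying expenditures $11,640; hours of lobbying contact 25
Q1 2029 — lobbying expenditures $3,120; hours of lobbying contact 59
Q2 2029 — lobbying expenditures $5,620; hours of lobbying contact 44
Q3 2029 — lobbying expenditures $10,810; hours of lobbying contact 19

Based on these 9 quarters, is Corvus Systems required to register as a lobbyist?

Yes

Total lobbying expenditures: $6,190 + $1,930 + $3,290 + $3,600 + $10,770 + $11,640 + $3,120 + $5,620 + $10,810 = $56,970 (> $55,000).
Total hours of lobbying contact: 54 + 56 + 15 + 7 + 14 + 25 + 59 + 44 + 19 = 293 (≤ 310).
The test is 'or': at least one threshold is exceeded.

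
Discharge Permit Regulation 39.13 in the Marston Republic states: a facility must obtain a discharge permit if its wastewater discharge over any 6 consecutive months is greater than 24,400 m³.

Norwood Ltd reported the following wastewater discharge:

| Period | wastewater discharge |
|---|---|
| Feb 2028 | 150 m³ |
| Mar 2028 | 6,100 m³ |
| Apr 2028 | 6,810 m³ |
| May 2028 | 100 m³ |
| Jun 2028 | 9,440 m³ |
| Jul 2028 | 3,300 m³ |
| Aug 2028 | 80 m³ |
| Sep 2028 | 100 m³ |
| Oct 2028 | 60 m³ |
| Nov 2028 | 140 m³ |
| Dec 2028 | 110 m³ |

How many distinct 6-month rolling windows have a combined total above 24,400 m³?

2

Feb 2028–Jul 2028: 150 m³ + 6,100 m³ + 6,810 m³ + 100 m³ + 9,440 m³ + 3,300 m³ = 25,900 m³ (over)
Mar 2028–Aug 2028: 6,100 m³ + 6,810 m³ + 100 m³ + 9,440 m³ + 3,300 m³ + 80 m³ = 25,830 m³ (over)
Apr 2028–Sep 2028: 6,810 m³ + 100 m³ + 9,440 m³ + 3,300 m³ + 80 m³ + 100 m³ = 19,830 m³ (under)
May 2028–Oct 2028: 100 m³ + 9,440 m³ + 3,300 m³ + 80 m³ + 100 m³ + 60 m³ = 13,080 m³ (under)
Jun 2028–Nov 2028: 9,440 m³ + 3,300 m³ + 80 m³ + 100 m³ + 60 m³ + 140 m³ = 13,120 m³ (under)
Jul 2028–Dec 2028: 3,300 m³ + 80 m³ + 100 m³ + 60 m³ + 140 m³ + 110 m³ = 3,790 m³ (under)
2 windows exceed the threshold.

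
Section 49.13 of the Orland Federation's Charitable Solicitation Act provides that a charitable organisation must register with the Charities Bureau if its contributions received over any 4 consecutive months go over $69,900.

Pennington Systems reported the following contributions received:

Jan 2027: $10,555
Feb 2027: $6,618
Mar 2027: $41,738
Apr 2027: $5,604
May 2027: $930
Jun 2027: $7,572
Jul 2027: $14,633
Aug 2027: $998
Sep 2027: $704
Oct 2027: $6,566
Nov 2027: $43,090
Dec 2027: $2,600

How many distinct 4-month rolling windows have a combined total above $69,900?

0

Jan 2027–Apr 2027: $10,555 + $6,618 + $41,738 + $5,604 = $64,515 (under)
Feb 2027–May 2027: $6,618 + $41,738 + $5,604 + $930 = $54,890 (under)
Mar 2027–Jun 2027: $41,738 + $5,604 + $930 + $7,572 = $55,844 (under)
Apr 2027–Jul 2027: $5,604 + $930 + $7,572 + $14,633 = $28,739 (under)
May 2027–Aug 2027: $930 + $7,572 + $14,633 + $998 = $24,133 (under)
Jun 2027–Sep 2027: $7,572 + $14,633 + $998 + $704 = $23,907 (under)
Jul 2027–Oct 2027: $14,633 + $998 + $704 + $6,566 = $22,901 (under)
Aug 2027–Nov 2027: $998 + $704 + $6,566 + $43,090 = $51,358 (under)
Sep 2027–Dec 2027: $704 + $6,566 + $43,090 + $2,600 = $52,960 (under)
0 windows exceed the threshold.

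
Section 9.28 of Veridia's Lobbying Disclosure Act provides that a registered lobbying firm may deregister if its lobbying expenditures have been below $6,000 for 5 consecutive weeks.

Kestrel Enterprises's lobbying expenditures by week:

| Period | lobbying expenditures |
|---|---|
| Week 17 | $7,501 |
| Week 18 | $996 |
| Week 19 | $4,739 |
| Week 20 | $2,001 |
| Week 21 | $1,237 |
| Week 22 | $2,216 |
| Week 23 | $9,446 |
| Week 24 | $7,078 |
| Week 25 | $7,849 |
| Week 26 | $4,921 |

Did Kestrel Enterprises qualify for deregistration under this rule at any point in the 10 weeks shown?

Yes

Weeks below $6,000: Week 18, Week 19, Week 20, Week 21, Week 22, Week 26.
Longest run of consecutive weeks below the threshold: 5.
5 ≥ 5, so Kestrel Enterprises became eligible.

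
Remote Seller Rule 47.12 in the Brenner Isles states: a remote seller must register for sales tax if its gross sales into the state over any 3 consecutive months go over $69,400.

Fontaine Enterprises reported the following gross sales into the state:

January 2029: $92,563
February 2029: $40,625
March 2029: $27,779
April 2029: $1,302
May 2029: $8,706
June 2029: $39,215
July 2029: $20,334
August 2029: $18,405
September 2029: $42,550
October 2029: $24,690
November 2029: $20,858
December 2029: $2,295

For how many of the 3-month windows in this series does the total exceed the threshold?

January 2029–March 2029: $92,563 + $40,625 + $27,779 = $160,967 (over)
February 2029–April 2029: $40,625 + $27,779 + $1,302 = $69,706 (over)
March 2029–May 2029: $27,779 + $1,302 + $8,706 = $37,787 (under)
April 2029–June 2029: $1,302 + $8,706 + $39,215 = $49,223 (under)
May 2029–July 2029: $8,706 + $39,215 + $20,334 = $68,255 (under)
June 2029–August 2029: $39,215 + $20,334 + $18,405 = $77,954 (over)
July 2029–September 2029: $20,334 + $18,405 + $42,550 = $81,289 (over)
August 2029–October 2029: $18,405 + $42,550 + $24,690 = $85,645 (over)
September 2029–November 2029: $42,550 + $24,690 + $20,858 = $88,098 (over)
October 2029–December 2029: $24,690 + $20,858 + $2,295 = $47,843 (under)
6 windows exceed the threshold.

6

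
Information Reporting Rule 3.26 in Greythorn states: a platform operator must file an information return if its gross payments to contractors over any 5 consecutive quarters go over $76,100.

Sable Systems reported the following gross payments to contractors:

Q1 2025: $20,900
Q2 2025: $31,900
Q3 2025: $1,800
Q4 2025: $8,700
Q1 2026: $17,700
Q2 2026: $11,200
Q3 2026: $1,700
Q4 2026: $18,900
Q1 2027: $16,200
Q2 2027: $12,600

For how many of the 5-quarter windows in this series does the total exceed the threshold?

1

Q1 2025–Q1 2026: $20,900 + $31,900 + $1,800 + $8,700 + $17,700 = $81,000 (over)
Q2 2025–Q2 2026: $31,900 + $1,800 + $8,700 + $17,700 + $11,200 = $71,300 (under)
Q3 2025–Q3 2026: $1,800 + $8,700 + $17,700 + $11,200 + $1,700 = $41,100 (under)
Q4 2025–Q4 2026: $8,700 + $17,700 + $11,200 + $1,700 + $18,900 = $58,200 (under)
Q1 2026–Q1 2027: $17,700 + $11,200 + $1,700 + $18,900 + $16,200 = $65,700 (under)
Q2 2026–Q2 2027: $11,200 + $1,700 + $18,900 + $16,200 + $12,600 = $60,600 (under)
1 window exceeds the threshold.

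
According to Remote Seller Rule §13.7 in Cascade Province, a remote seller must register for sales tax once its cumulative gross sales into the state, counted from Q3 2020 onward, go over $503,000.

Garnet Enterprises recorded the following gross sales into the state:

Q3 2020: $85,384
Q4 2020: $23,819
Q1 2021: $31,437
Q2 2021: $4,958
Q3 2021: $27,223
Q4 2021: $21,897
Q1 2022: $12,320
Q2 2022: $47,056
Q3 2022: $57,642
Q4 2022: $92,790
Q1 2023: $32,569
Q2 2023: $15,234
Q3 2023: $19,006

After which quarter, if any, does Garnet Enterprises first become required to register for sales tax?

Through Q3 2020: $85,384
Through Q4 2020: $109,203
Through Q1 2021: $140,640
Through Q2 2021: $145,598
Through Q3 2021: $172,821
Through Q4 2021: $194,718
Through Q1 2022: $207,038
Through Q2 2022: $254,094
Through Q3 2022: $311,736
Through Q4 2022: $404,526
Through Q1 2023: $437,095
Through Q2 2023: $452,329
Through Q3 2023: $471,335
Final cumulative total $471,335 ≤ $503,000; the threshold is never exceeded.

Not triggered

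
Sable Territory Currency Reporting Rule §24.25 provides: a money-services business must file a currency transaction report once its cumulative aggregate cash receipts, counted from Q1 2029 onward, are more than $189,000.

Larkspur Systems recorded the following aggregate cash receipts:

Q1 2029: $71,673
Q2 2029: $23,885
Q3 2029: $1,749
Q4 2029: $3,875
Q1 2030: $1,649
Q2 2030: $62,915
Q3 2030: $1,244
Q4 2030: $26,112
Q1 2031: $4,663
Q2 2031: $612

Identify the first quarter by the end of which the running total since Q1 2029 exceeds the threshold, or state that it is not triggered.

Q4 2030

Through Q1 2029: $71,673
Through Q2 2029: $95,558
Through Q3 2029: $97,307
Through Q4 2029: $101,182
Through Q1 2030: $102,831
Through Q2 2030: $165,746
Through Q3 2030: $166,990
Through Q4 2030: $193,102 ← exceeds threshold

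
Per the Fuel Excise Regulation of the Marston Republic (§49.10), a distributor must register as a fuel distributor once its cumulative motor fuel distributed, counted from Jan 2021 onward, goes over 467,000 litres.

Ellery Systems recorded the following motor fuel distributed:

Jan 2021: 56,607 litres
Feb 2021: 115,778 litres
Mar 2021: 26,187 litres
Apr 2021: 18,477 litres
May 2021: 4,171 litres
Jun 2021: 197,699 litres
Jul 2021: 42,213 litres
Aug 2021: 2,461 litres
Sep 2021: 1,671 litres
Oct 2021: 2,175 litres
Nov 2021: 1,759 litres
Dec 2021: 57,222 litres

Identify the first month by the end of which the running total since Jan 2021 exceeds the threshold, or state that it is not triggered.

Through Jan 2021: 56,607 litres
Through Feb 2021: 172,385 litres
Through Mar 2021: 198,572 litres
Through Apr 2021: 217,049 litres
Through May 2021: 221,220 litres
Through Jun 2021: 418,919 litres
Through Jul 2021: 461,132 litres
Through Aug 2021: 463,593 litres
Through Sep 2021: 465,264 litres
Through Oct 2021: 467,439 litres ← exceeds threshold

Oct 2021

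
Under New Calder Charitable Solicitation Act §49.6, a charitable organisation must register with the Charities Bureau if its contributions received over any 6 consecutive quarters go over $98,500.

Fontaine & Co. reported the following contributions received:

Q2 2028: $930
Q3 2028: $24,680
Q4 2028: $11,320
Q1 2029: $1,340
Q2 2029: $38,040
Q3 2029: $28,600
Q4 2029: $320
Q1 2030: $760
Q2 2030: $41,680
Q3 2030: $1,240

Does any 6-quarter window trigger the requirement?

Q2 2028–Q3 2029: $930 + $24,680 + $11,320 + $1,340 + $38,040 + $28,600 = $104,910 (over)
Q3 2028–Q4 2029: $24,680 + $11,320 + $1,340 + $38,040 + $28,600 + $320 = $104,300 (over)
Q4 2028–Q1 2030: $11,320 + $1,340 + $38,040 + $28,600 + $320 + $760 = $80,380 (under)
Q1 2029–Q2 2030: $1,340 + $38,040 + $28,600 + $320 + $760 + $41,680 = $110,740 (over)
Q2 2029–Q3 2030: $38,040 + $28,600 + $320 + $760 + $41,680 + $1,240 = $110,640 (over)
At least one window exceeds $98,500.

Yes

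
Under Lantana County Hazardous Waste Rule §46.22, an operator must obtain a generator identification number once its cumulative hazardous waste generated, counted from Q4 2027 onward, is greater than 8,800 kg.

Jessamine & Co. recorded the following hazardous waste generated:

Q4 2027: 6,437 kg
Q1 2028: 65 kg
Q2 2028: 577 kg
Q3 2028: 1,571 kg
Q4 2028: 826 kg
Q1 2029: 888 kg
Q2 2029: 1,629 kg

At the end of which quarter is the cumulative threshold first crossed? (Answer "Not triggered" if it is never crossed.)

Through Q4 2027: 6,437 kg
Through Q1 2028: 6,502 kg
Through Q2 2028: 7,079 kg
Through Q3 2028: 8,650 kg
Through Q4 2028: 9,476 kg ← exceeds threshold

Q4 2028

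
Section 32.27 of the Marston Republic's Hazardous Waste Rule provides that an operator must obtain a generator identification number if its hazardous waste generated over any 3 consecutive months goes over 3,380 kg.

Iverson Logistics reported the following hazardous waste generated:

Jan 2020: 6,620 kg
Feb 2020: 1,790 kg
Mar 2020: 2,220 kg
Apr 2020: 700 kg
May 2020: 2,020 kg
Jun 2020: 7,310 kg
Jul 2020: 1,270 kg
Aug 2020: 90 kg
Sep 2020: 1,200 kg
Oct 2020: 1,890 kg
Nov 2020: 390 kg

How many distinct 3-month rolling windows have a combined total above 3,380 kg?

7

Jan 2020–Mar 2020: 6,620 kg + 1,790 kg + 2,220 kg = 10,630 kg (over)
Feb 2020–Apr 2020: 1,790 kg + 2,220 kg + 700 kg = 4,710 kg (over)
Mar 2020–May 2020: 2,220 kg + 700 kg + 2,020 kg = 4,940 kg (over)
Apr 2020–Jun 2020: 700 kg + 2,020 kg + 7,310 kg = 10,030 kg (over)
May 2020–Jul 2020: 2,020 kg + 7,310 kg + 1,270 kg = 10,600 kg (over)
Jun 2020–Aug 2020: 7,310 kg + 1,270 kg + 90 kg = 8,670 kg (over)
Jul 2020–Sep 2020: 1,270 kg + 90 kg + 1,200 kg = 2,560 kg (under)
Aug 2020–Oct 2020: 90 kg + 1,200 kg + 1,890 kg = 3,180 kg (under)
Sep 2020–Nov 2020: 1,200 kg + 1,890 kg + 390 kg = 3,480 kg (over)
7 windows exceed the threshold.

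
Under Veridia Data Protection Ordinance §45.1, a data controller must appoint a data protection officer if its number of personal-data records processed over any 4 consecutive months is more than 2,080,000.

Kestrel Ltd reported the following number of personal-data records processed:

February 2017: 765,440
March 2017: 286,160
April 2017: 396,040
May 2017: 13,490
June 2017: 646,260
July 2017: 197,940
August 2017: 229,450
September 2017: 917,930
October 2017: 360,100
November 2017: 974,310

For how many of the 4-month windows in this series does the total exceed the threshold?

1

February 2017–May 2017: 765,440 + 286,160 + 396,040 + 13,490 = 1,461,130 (under)
March 2017–June 2017: 286,160 + 396,040 + 13,490 + 646,260 = 1,341,950 (under)
April 2017–July 2017: 396,040 + 13,490 + 646,260 + 197,940 = 1,253,730 (under)
May 2017–August 2017: 13,490 + 646,260 + 197,940 + 229,450 = 1,087,140 (under)
June 2017–September 2017: 646,260 + 197,940 + 229,450 + 917,930 = 1,991,580 (under)
July 2017–October 2017: 197,940 + 229,450 + 917,930 + 360,100 = 1,705,420 (under)
August 2017–November 2017: 229,450 + 917,930 + 360,100 + 974,310 = 2,481,790 (over)
1 window exceeds the threshold.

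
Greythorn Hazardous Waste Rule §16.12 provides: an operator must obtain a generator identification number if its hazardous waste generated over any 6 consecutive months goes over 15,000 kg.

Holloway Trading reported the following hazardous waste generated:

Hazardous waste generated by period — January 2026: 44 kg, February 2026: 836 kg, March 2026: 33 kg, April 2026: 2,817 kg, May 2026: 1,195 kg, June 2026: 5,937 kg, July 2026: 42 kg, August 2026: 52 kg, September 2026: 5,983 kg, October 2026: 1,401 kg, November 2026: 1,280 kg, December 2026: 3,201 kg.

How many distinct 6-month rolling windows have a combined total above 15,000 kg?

January 2026–June 2026: 44 kg + 836 kg + 33 kg + 2,817 kg + 1,195 kg + 5,937 kg = 10,862 kg (under)
February 2026–July 2026: 836 kg + 33 kg + 2,817 kg + 1,195 kg + 5,937 kg + 42 kg = 10,860 kg (under)
March 2026–August 2026: 33 kg + 2,817 kg + 1,195 kg + 5,937 kg + 42 kg + 52 kg = 10,076 kg (under)
April 2026–September 2026: 2,817 kg + 1,195 kg + 5,937 kg + 42 kg + 52 kg + 5,983 kg = 16,026 kg (over)
May 2026–October 2026: 1,195 kg + 5,937 kg + 42 kg + 52 kg + 5,983 kg + 1,401 kg = 14,610 kg (under)
June 2026–November 2026: 5,937 kg + 42 kg + 52 kg + 5,983 kg + 1,401 kg + 1,280 kg = 14,695 kg (under)
July 2026–December 2026: 42 kg + 52 kg + 5,983 kg + 1,401 kg + 1,280 kg + 3,201 kg = 11,959 kg (under)
1 window exceeds the threshold.

1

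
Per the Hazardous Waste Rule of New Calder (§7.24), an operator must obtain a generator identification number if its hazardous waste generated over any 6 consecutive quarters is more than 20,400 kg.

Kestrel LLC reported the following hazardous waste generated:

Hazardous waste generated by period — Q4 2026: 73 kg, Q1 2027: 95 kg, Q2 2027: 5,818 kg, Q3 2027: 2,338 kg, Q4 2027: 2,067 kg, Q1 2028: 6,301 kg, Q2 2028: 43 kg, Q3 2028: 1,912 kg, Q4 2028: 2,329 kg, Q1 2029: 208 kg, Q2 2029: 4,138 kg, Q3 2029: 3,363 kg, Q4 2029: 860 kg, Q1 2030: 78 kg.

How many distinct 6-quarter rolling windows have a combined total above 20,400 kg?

0

Q4 2026–Q1 2028: 73 kg + 95 kg + 5,818 kg + 2,338 kg + 2,067 kg + 6,301 kg = 16,692 kg (under)
Q1 2027–Q2 2028: 95 kg + 5,818 kg + 2,338 kg + 2,067 kg + 6,301 kg + 43 kg = 16,662 kg (under)
Q2 2027–Q3 2028: 5,818 kg + 2,338 kg + 2,067 kg + 6,301 kg + 43 kg + 1,912 kg = 18,479 kg (under)
Q3 2027–Q4 2028: 2,338 kg + 2,067 kg + 6,301 kg + 43 kg + 1,912 kg + 2,329 kg = 14,990 kg (under)
Q4 2027–Q1 2029: 2,067 kg + 6,301 kg + 43 kg + 1,912 kg + 2,329 kg + 208 kg = 12,860 kg (under)
Q1 2028–Q2 2029: 6,301 kg + 43 kg + 1,912 kg + 2,329 kg + 208 kg + 4,138 kg = 14,931 kg (under)
Q2 2028–Q3 2029: 43 kg + 1,912 kg + 2,329 kg + 208 kg + 4,138 kg + 3,363 kg = 11,993 kg (under)
Q3 2028–Q4 2029: 1,912 kg + 2,329 kg + 208 kg + 4,138 kg + 3,363 kg + 860 kg = 12,810 kg (under)
Q4 2028–Q1 2030: 2,329 kg + 208 kg + 4,138 kg + 3,363 kg + 860 kg + 78 kg = 10,976 kg (under)
0 windows exceed the threshold.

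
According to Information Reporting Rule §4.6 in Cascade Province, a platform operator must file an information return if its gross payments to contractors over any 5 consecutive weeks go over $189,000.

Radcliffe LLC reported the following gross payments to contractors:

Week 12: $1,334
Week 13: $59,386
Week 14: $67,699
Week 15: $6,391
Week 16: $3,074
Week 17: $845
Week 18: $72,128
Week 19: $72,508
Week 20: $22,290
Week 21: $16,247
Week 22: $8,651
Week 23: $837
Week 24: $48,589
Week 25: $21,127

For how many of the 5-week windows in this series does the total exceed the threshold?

1

Week 12–Week 16: $1,334 + $59,386 + $67,699 + $6,391 + $3,074 = $137,884 (under)
Week 13–Week 17: $59,386 + $67,699 + $6,391 + $3,074 + $845 = $137,395 (under)
Week 14–Week 18: $67,699 + $6,391 + $3,074 + $845 + $72,128 = $150,137 (under)
Week 15–Week 19: $6,391 + $3,074 + $845 + $72,128 + $72,508 = $154,946 (under)
Week 16–Week 20: $3,074 + $845 + $72,128 + $72,508 + $22,290 = $170,845 (under)
Week 17–Week 21: $845 + $72,128 + $72,508 + $22,290 + $16,247 = $184,018 (under)
Week 18–Week 22: $72,128 + $72,508 + $22,290 + $16,247 + $8,651 = $191,824 (over)
Week 19–Week 23: $72,508 + $22,290 + $16,247 + $8,651 + $837 = $120,533 (under)
Week 20–Week 24: $22,290 + $16,247 + $8,651 + $837 + $48,589 = $96,614 (under)
Week 21–Week 25: $16,247 + $8,651 + $837 + $48,589 + $21,127 = $95,451 (under)
1 window exceeds the threshold.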